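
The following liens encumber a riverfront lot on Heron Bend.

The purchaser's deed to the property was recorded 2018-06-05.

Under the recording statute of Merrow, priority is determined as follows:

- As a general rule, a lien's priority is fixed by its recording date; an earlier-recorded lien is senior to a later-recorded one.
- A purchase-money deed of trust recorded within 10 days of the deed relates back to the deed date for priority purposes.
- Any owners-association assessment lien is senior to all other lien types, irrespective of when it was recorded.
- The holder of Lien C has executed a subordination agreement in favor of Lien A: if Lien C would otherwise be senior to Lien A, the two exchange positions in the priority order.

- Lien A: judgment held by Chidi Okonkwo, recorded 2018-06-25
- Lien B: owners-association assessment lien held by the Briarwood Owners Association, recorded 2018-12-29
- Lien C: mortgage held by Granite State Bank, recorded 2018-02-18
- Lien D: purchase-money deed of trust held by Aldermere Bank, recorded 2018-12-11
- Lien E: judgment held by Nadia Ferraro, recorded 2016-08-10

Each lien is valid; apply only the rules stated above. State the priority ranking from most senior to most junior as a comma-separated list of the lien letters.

First, effective dates: D missed the 10-day window (189 days after the deed), so its recording date stands.
B, as an owners-association assessment lien, has superpriority and ranks first.
Ordering the rest by effective date: E (2016-08-10), C (2018-02-18), A (2018-06-25), D (2018-12-11).
C would otherwise be senior to A, so under the subordination agreement C and A exchange positions.

B, E, A, C, D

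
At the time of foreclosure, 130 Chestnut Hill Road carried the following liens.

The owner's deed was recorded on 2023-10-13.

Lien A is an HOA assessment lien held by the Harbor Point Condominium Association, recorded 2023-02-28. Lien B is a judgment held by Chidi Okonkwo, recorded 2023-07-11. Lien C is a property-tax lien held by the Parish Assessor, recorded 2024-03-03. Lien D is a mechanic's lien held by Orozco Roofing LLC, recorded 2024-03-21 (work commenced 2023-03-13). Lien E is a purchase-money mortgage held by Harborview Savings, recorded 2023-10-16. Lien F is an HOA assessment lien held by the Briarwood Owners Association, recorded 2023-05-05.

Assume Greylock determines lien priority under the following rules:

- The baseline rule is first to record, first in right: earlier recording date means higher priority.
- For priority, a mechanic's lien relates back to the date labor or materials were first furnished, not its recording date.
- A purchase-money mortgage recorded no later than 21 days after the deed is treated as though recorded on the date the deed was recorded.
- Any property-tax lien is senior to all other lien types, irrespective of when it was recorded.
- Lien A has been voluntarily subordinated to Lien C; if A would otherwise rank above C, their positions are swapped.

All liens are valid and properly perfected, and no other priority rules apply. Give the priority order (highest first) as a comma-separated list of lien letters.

C, A, D, F, B, E

Effective dates after the stated exceptions: D's effective date is 2023-03-13, when work began; E's effective date is the deed date, 2023-10-13.
C is a property-tax lien and takes priority over every other lien.
Among the remaining liens, by effective date: A (2023-02-28), D (2023-03-13), F (2023-05-05), B (2023-07-11), E (2023-10-13).
Since A is not senior to C, the subordination leaves the order unchanged.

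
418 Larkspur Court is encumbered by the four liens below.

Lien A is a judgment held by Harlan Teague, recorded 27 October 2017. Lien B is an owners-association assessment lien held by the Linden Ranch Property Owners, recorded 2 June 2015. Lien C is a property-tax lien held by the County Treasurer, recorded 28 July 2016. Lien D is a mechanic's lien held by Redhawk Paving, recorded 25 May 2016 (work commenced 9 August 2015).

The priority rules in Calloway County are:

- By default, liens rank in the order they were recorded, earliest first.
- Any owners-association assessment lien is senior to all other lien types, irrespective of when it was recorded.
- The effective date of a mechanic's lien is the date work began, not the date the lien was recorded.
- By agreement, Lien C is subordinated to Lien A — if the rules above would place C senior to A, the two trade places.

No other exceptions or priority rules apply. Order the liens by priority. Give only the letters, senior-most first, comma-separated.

B, D, A, C

Effective dates: D's effective date is 9 August 2015, when work began.
B, as an owners-association assessment lien, has superpriority and ranks first.
Remaining liens by effective date: D (9 August 2015), C (28 July 2016), A (27 October 2017).
The subordination applies — C was senior to A — so C and A swap.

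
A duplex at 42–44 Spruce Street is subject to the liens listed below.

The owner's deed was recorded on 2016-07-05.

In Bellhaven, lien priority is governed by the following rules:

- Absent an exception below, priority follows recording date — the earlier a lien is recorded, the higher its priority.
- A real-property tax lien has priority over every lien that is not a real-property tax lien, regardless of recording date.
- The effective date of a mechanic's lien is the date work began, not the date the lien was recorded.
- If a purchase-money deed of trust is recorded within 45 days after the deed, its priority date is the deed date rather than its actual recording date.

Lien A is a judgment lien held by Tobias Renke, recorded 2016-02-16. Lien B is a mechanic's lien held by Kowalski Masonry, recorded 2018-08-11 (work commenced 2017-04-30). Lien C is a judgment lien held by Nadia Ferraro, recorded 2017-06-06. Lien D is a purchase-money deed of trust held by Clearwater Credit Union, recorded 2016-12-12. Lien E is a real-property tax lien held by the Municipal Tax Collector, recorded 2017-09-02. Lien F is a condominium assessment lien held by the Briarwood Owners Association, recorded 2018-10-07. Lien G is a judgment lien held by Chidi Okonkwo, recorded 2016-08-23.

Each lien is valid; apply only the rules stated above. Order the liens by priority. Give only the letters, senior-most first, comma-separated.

E, A, G, D, B, C, F

Effective dates: B relates back to 2017-04-30 (work commenced); D was recorded 160 days after the deed, outside the 45-day window, so it keeps its recording date.
E, as a real-property tax lien, has superpriority and ranks first.
Among the remaining liens, by effective date: A (2016-02-16), G (2016-08-23), D (2016-12-12), B (2017-04-30), C (2017-06-06), F (2018-10-07).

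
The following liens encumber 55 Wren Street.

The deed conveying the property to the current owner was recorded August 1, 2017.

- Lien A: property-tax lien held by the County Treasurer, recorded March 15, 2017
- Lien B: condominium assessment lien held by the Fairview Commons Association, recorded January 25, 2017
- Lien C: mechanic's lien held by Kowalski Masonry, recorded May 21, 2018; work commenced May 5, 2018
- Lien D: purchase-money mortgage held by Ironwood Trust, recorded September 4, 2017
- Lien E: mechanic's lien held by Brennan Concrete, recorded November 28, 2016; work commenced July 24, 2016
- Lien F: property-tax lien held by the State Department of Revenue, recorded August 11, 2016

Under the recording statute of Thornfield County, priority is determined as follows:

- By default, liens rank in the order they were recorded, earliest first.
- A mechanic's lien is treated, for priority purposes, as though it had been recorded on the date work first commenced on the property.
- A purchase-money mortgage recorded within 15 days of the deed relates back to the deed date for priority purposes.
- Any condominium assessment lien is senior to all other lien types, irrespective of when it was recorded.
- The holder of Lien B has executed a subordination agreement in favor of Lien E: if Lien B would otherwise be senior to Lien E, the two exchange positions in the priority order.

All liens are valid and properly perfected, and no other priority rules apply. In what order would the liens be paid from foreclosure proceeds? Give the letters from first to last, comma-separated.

E, B, F, A, D, C

First, effective dates: C is treated as recorded May 5, 2018, the work-commencement date; D missed the 15-day window (34 days after the deed), so its recording date stands; E is treated as recorded July 24, 2016, the work-commencement date.
B is a condominium assessment lien, so it outranks all other liens regardless of date.
Ordering the rest by effective date: E (July 24, 2016), F (August 11, 2016), A (March 15, 2017), D (September 4, 2017), C (May 5, 2018).
B is senior to E before the subordination, so the two trade places.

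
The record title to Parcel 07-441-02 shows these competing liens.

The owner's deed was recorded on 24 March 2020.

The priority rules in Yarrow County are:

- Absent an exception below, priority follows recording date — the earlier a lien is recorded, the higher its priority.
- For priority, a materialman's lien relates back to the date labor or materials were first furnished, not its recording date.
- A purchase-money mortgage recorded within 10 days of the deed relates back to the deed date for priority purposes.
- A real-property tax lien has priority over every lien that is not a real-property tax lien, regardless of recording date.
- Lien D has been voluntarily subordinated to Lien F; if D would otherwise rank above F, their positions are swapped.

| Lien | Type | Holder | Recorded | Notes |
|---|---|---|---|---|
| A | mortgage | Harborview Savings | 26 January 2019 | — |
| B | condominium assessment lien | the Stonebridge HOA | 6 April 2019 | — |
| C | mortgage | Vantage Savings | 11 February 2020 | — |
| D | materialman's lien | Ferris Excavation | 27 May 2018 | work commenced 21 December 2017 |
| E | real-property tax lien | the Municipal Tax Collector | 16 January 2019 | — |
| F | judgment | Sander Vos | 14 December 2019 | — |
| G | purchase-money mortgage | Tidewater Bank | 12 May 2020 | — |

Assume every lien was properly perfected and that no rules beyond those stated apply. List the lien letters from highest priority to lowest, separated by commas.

First, effective dates: D is treated as recorded 21 December 2017, the work-commencement date; G missed the 10-day window (49 days after the deed), so its recording date stands.
E is a real-property tax lien and takes priority over every other lien.
The other liens, earliest effective date first: D (21 December 2017), A (26 January 2019), B (6 April 2019), F (14 December 2019), C (11 February 2020), G (12 May 2020).
D would otherwise be senior to F, so under the subordination agreement D and F exchange positions.

E, F, A, B, D, C, G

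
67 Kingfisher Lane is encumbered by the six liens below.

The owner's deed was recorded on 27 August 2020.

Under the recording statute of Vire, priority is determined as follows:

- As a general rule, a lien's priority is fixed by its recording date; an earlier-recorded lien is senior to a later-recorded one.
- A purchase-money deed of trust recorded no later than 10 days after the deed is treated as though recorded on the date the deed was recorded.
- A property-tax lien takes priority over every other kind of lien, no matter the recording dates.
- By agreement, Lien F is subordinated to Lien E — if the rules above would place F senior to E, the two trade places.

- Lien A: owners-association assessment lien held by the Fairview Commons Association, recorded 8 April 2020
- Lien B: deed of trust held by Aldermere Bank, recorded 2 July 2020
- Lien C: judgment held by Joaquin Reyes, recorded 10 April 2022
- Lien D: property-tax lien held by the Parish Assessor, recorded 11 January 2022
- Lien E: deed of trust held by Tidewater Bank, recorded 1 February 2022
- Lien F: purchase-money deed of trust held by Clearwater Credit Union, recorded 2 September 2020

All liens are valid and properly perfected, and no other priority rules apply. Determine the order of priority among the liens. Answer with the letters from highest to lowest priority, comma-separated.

D, A, B, E, F, C

Adjusting effective dates: F's effective date is the deed date, 27 August 2020.
D, as a property-tax lien, has superpriority and ranks first.
The other liens, earliest effective date first: A (8 April 2020), B (2 July 2020), F (27 August 2020), E (1 February 2022), C (10 April 2022).
F is senior to E before the subordination, so the two trade places.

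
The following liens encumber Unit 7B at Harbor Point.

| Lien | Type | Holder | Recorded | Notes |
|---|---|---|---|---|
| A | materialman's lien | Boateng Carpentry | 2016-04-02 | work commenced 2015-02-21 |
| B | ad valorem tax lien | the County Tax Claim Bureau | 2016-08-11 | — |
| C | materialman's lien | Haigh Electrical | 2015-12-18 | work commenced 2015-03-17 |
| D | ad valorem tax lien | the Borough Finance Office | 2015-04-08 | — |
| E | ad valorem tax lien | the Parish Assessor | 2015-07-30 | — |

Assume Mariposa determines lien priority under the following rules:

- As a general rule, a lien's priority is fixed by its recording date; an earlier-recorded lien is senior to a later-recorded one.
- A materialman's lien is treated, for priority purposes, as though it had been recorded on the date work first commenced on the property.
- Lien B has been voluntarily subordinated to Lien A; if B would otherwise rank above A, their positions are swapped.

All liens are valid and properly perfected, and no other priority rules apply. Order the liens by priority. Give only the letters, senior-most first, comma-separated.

A, C, D, E, B

First, effective dates: A is treated as recorded 2015-02-21, the work-commencement date; C's effective date is 2015-03-17, when work began.
Sorted by effective date: A (2015-02-21), C (2015-03-17), D (2015-04-08), E (2015-07-30), B (2016-08-11).
Since B is not senior to A, the subordination leaves the order unchanged.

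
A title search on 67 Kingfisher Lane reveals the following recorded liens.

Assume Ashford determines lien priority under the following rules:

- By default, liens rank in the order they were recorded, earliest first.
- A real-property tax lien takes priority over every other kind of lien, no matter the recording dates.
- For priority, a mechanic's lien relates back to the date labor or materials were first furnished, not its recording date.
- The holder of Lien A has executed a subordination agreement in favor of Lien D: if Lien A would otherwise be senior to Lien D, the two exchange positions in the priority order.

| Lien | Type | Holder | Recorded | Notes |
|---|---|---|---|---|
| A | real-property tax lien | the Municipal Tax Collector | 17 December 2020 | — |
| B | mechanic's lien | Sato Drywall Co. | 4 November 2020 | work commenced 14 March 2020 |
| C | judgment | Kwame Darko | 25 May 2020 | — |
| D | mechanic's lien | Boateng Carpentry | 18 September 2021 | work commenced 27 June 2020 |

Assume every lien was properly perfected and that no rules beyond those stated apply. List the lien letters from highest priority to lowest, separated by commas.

Effective dates after the stated exceptions: B relates back to 14 March 2020 (work commenced); D's effective date is 27 June 2020, when work began.
A is a real-property tax lien, so it outranks all other liens regardless of date.
The other liens, earliest effective date first: B (14 March 2020), C (25 May 2020), D (27 June 2020).
The subordination applies — A was senior to D — so A and D swap.

D, B, C, A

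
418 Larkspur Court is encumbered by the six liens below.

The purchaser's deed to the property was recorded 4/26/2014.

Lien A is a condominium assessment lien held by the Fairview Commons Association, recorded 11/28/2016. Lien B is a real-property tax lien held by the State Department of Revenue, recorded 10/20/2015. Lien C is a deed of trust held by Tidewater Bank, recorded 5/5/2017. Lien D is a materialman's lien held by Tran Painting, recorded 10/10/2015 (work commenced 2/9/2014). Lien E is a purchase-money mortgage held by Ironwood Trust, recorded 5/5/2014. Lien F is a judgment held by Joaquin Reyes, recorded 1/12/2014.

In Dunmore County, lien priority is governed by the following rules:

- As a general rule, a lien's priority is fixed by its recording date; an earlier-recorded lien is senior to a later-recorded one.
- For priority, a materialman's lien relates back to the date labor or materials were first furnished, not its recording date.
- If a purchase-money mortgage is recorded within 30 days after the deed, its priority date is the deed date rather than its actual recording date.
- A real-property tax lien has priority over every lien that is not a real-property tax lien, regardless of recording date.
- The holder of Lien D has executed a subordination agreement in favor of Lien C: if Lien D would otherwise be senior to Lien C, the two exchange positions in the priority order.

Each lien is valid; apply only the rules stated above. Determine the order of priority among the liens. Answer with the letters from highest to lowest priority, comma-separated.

Adjusting effective dates: D is treated as recorded 2/9/2014, the work-commencement date; E's effective date is the deed date, 4/26/2014.
B, as a real-property tax lien, has superpriority and ranks first.
The other liens, earliest effective date first: F (1/12/2014), D (2/9/2014), E (4/26/2014), A (11/28/2016), C (5/5/2017).
Because D would otherwise rank above C, the subordination swaps them.

B, F, C, E, A, D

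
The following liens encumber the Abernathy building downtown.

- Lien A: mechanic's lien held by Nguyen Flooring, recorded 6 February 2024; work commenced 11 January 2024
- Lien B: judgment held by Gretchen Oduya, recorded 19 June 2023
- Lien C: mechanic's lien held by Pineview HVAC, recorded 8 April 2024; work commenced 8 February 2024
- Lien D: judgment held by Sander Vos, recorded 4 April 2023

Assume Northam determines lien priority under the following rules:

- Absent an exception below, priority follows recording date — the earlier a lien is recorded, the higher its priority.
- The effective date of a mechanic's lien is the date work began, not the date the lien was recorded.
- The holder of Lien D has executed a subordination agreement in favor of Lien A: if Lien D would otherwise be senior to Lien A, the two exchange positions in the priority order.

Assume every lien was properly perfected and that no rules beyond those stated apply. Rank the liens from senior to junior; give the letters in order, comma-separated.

Adjusting effective dates: A relates back to 11 January 2024 (work commenced); C relates back to 8 February 2024 (work commenced).
Ordering by effective date: D (4 April 2023), B (19 June 2023), A (11 January 2024), C (8 February 2024).
Because D would otherwise rank above A, the subordination swaps them.

A, B, D, C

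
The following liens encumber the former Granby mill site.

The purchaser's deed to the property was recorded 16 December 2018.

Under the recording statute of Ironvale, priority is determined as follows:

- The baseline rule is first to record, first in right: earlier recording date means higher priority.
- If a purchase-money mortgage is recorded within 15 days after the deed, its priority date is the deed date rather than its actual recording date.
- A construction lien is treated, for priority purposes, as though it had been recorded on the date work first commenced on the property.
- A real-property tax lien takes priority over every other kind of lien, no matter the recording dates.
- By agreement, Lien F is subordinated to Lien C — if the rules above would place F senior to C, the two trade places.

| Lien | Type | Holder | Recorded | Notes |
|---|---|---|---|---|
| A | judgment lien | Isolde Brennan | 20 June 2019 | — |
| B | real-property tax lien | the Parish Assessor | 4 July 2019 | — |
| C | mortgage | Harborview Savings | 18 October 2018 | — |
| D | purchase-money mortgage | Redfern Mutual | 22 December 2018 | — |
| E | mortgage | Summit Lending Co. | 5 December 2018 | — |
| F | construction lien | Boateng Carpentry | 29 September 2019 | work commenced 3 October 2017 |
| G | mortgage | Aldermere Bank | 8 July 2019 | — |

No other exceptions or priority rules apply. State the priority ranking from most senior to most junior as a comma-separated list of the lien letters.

First, effective dates: D relates back to the deed date 16 December 2018; F relates back to 3 October 2017 (work commenced).
As a real-property tax lien, B is senior to every other lien.
The other liens, earliest effective date first: F (3 October 2017), C (18 October 2018), E (5 December 2018), D (16 December 2018), A (20 June 2019), G (8 July 2019).
F is senior to C before the subordination, so the two trade places.

B, C, F, E, D, A, G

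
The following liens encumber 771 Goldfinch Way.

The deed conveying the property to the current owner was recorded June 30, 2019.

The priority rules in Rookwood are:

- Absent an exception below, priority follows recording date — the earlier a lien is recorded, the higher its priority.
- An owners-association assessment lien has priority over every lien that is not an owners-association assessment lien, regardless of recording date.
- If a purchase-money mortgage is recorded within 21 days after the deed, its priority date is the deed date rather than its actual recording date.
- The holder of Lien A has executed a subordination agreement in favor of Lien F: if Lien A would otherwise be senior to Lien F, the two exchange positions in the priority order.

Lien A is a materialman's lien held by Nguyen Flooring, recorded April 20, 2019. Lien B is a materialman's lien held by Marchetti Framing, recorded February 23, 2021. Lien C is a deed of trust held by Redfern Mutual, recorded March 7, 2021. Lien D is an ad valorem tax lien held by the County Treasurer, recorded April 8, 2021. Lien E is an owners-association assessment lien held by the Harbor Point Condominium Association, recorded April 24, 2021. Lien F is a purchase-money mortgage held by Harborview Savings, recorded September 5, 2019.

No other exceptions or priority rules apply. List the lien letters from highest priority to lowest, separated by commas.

E, F, A, B, C, D

Effective dates after the stated exceptions: F missed the 21-day window (67 days after the deed), so its recording date stands.
E, as an owners-association assessment lien, has superpriority and ranks first.
Ordering the rest by effective date: A (April 20, 2019), F (September 5, 2019), B (February 23, 2021), C (March 7, 2021), D (April 8, 2021).
Because A would otherwise rank above F, the subordination swaps them.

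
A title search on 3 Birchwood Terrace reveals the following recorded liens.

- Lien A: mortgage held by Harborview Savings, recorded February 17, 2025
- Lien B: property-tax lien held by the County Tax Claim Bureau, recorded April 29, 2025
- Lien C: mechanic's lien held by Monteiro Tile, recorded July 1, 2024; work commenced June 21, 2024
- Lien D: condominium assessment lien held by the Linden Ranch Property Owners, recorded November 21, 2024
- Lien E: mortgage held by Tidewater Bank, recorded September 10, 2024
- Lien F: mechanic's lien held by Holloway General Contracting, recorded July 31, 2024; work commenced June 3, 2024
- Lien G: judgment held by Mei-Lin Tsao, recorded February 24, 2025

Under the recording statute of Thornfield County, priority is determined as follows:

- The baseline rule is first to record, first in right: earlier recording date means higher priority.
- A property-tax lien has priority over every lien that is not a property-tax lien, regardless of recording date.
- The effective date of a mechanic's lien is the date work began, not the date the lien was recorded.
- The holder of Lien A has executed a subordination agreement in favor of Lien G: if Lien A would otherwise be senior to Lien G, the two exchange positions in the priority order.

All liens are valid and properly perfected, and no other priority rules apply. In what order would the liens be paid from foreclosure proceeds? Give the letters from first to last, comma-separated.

B, F, C, E, D, G, A

First, effective dates: C relates back to June 21, 2024 (work commenced); F relates back to June 3, 2024 (work commenced).
B is a property-tax lien and takes priority over every other lien.
Remaining liens by effective date: F (June 3, 2024), C (June 21, 2024), E (September 10, 2024), D (November 21, 2024), A (February 17, 2025), G (February 24, 2025).
A is senior to G before the subordination, so the two trade places.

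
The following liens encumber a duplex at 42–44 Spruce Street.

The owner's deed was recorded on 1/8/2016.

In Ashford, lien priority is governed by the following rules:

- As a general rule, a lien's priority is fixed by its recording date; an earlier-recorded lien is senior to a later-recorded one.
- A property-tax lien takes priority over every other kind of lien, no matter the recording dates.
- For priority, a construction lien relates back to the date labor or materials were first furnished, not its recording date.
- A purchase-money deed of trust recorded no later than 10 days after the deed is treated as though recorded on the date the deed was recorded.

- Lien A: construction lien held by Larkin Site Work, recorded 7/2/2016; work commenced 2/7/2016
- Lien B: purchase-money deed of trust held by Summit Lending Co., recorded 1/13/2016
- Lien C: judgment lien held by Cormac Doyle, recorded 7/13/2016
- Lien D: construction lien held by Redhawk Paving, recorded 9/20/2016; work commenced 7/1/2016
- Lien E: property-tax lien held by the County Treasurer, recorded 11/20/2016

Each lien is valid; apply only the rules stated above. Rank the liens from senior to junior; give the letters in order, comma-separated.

E, B, A, D, C

Adjusting effective dates: A is treated as recorded 2/7/2016, the work-commencement date; B relates back to the deed date 1/8/2016; D relates back to 7/1/2016 (work commenced).
E, as a property-tax lien, has superpriority and ranks first.
Ordering the rest by effective date: B (1/8/2016), A (2/7/2016), D (7/1/2016), C (7/13/2016).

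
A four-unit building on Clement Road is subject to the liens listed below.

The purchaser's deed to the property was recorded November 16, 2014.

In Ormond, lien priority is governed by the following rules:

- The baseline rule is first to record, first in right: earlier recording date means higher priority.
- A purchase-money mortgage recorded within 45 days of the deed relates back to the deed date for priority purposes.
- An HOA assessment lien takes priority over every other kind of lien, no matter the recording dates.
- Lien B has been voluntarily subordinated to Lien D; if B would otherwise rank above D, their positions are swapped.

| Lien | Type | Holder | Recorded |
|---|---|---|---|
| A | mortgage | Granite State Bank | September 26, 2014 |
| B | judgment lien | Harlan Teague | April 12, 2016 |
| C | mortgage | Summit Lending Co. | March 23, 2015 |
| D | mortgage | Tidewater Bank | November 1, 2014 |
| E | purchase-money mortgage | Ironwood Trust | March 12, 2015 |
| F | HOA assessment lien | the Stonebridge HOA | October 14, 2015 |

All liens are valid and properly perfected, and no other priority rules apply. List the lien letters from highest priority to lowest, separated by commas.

F, A, D, E, C, B

Adjusting effective dates: E was recorded 116 days after the deed — beyond 45 days — so no relation-back applies.
F is an HOA assessment lien, so it outranks all other liens regardless of date.
Ordering the rest by effective date: A (September 26, 2014), D (November 1, 2014), E (March 12, 2015), C (March 23, 2015), B (April 12, 2016).
B is already junior to D, so the subordination agreement changes nothing.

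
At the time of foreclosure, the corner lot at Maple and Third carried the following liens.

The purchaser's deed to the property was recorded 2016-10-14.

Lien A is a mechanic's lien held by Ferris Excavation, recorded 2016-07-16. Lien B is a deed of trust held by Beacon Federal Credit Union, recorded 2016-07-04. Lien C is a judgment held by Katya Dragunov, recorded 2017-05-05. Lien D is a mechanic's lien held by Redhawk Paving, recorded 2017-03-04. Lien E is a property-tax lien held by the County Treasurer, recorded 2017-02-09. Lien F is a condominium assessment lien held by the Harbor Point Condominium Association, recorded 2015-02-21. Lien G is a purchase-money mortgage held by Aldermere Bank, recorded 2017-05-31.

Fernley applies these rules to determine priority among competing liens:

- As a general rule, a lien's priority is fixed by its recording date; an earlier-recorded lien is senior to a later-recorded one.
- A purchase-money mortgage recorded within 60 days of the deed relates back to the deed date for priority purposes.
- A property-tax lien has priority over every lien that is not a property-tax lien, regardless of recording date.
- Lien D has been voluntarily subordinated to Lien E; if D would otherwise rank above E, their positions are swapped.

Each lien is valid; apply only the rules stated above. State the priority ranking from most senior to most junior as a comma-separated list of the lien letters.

E, F, B, A, D, C, G

Effective dates: G was recorded 229 days after the deed, outside the 60-day window, so it keeps its recording date.
E is a property-tax lien, so it outranks all other liens regardless of date.
Remaining liens by effective date: F (2015-02-21), B (2016-07-04), A (2016-07-16), D (2017-03-04), C (2017-05-05), G (2017-05-31).
Since D is not senior to E, the subordination leaves the order unchanged.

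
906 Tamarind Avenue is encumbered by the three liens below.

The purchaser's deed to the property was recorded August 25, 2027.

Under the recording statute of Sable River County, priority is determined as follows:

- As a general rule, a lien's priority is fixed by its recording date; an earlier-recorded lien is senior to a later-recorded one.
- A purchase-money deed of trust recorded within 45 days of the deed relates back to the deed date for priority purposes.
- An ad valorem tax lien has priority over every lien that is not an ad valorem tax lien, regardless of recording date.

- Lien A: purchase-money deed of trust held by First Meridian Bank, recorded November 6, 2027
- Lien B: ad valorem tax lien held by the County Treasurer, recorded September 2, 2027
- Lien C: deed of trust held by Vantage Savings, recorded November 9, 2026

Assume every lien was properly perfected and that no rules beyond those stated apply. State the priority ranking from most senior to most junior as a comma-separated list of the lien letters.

B, C, A

First, effective dates: A missed the 45-day window (73 days after the deed), so its recording date stands.
B is an ad valorem tax lien and takes priority over every other lien.
The other liens, earliest effective date first: C (November 9, 2026), A (November 6, 2027).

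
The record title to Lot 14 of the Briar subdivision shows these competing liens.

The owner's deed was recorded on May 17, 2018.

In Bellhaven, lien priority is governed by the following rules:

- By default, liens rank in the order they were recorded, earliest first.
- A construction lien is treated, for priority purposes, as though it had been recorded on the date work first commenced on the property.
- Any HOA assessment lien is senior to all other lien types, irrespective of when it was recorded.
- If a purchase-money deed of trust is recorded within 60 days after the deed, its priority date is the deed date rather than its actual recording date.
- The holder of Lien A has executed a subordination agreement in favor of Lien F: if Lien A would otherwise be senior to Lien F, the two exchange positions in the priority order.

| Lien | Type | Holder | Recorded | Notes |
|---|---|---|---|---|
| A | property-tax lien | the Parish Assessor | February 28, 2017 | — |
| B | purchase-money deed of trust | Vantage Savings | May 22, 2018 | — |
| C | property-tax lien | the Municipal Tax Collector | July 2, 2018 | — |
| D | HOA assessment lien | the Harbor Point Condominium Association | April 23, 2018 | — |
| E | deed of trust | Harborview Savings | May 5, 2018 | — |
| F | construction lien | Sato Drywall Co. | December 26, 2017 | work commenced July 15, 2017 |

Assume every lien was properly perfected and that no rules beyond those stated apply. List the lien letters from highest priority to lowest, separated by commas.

D, F, A, E, B, C

Adjusting effective dates: B was recorded within the 60-day window, so its effective date is the deed date May 17, 2018; F relates back to July 15, 2017 (work commenced).
As an HOA assessment lien, D is senior to every other lien.
Among the remaining liens, by effective date: A (February 28, 2017), F (July 15, 2017), E (May 5, 2018), B (May 17, 2018), C (July 2, 2018).
A is senior to F before the subordination, so the two trade places.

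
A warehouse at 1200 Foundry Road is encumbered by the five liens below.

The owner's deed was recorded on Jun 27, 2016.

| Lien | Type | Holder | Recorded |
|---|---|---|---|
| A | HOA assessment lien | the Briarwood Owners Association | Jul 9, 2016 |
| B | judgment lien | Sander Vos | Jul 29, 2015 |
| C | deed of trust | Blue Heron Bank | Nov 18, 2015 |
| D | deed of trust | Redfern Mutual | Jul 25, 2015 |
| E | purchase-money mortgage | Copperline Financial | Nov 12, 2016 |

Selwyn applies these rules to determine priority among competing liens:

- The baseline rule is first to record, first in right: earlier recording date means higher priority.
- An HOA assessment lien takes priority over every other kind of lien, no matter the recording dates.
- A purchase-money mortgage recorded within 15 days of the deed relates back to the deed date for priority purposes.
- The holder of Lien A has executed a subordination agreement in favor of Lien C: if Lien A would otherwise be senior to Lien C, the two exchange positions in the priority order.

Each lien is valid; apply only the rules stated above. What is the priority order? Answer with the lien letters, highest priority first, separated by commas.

C, D, B, A, E

Effective dates: E missed the 15-day window (138 days after the deed), so its recording date stands.
A is an HOA assessment lien, so it outranks all other liens regardless of date.
Among the remaining liens, by effective date: D (Jul 25, 2015), B (Jul 29, 2015), C (Nov 18, 2015), E (Nov 12, 2016).
The subordination applies — A was senior to C — so A and C swap.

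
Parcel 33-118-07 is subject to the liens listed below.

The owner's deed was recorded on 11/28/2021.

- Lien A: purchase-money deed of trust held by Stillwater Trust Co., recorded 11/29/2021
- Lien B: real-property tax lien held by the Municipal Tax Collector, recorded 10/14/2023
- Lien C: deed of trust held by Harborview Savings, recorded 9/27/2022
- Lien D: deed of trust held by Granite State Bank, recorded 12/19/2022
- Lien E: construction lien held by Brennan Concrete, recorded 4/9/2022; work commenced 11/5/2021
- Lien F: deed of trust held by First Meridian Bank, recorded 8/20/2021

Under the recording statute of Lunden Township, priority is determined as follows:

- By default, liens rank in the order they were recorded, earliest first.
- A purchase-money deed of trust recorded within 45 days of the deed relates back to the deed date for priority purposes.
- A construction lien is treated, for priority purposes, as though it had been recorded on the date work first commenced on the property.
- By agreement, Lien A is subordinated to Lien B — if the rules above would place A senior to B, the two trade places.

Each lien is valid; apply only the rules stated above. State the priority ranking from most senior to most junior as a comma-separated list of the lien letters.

First, effective dates: A was recorded within the 45-day window, so its effective date is the deed date 11/28/2021; E relates back to 11/5/2021 (work commenced).
Ordering by effective date: F (8/20/2021), E (11/5/2021), A (11/28/2021), C (9/27/2022), D (12/19/2022), B (10/14/2023).
The subordination applies — A was senior to B — so A and B swap.

F, E, B, C, D, A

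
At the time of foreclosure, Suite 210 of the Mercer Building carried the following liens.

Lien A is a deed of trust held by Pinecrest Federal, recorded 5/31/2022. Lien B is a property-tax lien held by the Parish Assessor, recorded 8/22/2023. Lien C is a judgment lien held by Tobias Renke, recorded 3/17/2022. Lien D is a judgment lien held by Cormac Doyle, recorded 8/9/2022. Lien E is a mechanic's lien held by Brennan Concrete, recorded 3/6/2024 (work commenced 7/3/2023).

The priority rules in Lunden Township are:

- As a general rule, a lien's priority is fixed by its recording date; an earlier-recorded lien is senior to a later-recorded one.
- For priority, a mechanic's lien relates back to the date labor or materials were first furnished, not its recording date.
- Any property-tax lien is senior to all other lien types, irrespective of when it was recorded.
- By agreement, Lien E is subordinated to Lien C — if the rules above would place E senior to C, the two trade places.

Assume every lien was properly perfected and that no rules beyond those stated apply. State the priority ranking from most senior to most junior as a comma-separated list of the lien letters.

B, C, A, D, E

First, effective dates: E's effective date is 7/3/2023, when work began.
As a property-tax lien, B is senior to every other lien.
Ordering the rest by effective date: C (3/17/2022), A (5/31/2022), D (8/9/2022), E (7/3/2023).
E is already junior to C, so the subordination agreement changes nothing.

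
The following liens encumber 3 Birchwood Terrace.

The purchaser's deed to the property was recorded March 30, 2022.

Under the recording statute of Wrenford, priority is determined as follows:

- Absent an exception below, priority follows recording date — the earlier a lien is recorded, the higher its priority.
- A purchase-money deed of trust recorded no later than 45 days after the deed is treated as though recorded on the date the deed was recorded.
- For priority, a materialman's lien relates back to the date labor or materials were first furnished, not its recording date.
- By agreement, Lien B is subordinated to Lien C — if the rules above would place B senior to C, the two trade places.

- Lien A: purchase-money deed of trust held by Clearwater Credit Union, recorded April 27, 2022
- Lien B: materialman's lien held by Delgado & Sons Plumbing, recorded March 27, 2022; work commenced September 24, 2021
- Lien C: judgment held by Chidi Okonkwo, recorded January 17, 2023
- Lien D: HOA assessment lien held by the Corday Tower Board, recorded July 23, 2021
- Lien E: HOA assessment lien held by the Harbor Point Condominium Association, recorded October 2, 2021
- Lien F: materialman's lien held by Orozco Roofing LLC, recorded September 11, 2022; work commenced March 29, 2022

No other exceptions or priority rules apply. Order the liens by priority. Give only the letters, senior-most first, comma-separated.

D, C, E, F, A, B

Adjusting effective dates: A was recorded within the 45-day window, so its effective date is the deed date March 30, 2022; B's effective date is September 24, 2021, when work began; F's effective date is March 29, 2022, when work began.
Ordering by effective date: D (July 23, 2021), B (September 24, 2021), E (October 2, 2021), F (March 29, 2022), A (March 30, 2022), C (January 17, 2023).
B would otherwise be senior to C, so under the subordination agreement B and C exchange positions.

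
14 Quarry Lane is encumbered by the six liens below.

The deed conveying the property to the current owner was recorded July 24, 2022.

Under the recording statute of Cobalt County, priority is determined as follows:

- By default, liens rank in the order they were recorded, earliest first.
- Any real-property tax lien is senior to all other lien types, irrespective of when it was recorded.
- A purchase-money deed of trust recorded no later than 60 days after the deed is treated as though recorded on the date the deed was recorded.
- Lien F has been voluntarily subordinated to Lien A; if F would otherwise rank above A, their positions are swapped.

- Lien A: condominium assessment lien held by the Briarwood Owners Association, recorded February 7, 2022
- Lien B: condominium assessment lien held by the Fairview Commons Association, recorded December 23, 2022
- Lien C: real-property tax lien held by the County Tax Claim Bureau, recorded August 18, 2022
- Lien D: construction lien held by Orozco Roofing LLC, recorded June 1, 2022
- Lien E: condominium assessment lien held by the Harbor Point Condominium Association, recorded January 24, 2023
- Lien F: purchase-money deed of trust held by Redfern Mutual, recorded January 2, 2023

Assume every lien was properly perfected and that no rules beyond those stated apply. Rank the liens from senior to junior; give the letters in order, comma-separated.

Effective dates: F was recorded 162 days after the deed — beyond 60 days — so no relation-back applies.
C is a real-property tax lien, so it outranks all other liens regardless of date.
Remaining liens by effective date: A (February 7, 2022), D (June 1, 2022), B (December 23, 2022), F (January 2, 2023), E (January 24, 2023).
F is already junior to A, so the subordination agreement changes nothing.

C, A, D, B, F, E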